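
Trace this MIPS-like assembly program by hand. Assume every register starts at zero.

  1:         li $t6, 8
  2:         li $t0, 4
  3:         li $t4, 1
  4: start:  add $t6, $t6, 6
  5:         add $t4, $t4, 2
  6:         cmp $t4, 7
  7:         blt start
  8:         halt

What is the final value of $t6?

26

after li $t6, 8: $t6=8
after li $t0, 4: $t0=4
after li $t4, 1: $t4=1
after add $t6, $t6, 6: $t6=8+6=14
after add $t4, $t4, 2: $t4=1+2=3
cmp $t4, 7  (cmp 3,7)
blt start: taken
after add $t6, $t6, 6: $t6=14+6=20
after add $t4, $t4, 2: $t4=3+2=5
cmp $t4, 7  (cmp 5,7)
blt start: taken
after add $t6, $t6, 6: $t6=20+6=26
after add $t4, $t4, 2: $t4=5+2=7
cmp $t4, 7  (cmp 7,7)
blt start: not taken
halt.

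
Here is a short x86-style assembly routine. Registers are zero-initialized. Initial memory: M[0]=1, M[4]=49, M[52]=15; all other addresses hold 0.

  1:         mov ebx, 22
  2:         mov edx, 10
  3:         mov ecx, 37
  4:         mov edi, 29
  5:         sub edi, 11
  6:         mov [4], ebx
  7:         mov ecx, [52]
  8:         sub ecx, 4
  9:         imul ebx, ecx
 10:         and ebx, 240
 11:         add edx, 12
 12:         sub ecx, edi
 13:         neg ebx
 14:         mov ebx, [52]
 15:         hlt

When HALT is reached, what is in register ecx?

-7

mov ebx, 22 → ebx=22
mov edx, 10 → edx=10
mov ecx, 37 → ecx=37
mov edi, 29 → edi=29
sub edi, 11 → edi=29-11=18
mov [4], ebx → M[4]=22
mov ecx, [52] → ecx=M[52]=15
sub ecx, 4 → ecx=15-4=11
imul ebx, ecx → ebx=22*11=242
and ebx, 240 → ebx=242&240=240
add edx, 12 → edx=10+12=22
sub ecx, edi → ecx=11-18=-7
neg ebx → ebx=-(240)=-240
mov ebx, [52] → ebx=M[52]=15
halt.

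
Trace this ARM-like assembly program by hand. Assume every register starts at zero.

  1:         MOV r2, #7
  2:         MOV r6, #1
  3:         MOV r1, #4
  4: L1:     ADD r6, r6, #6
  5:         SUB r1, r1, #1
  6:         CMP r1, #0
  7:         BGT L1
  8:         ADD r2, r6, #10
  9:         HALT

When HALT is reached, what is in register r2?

35

r2=7
r6=1
r1=4
r6=1+6=7
r1=4-1=3
CMP r1, #0  (cmp 3,0)
BGT L1: taken
r6=7+6=13
r1=3-1=2
CMP r1, #0  (cmp 2,0)
BGT L1: taken
r6=13+6=19
r1=2-1=1
CMP r1, #0  (cmp 1,0)
BGT L1: taken
r6=19+6=25
r1=1-1=0
CMP r1, #0  (cmp 0,0)
BGT L1: not taken
r2=25+10=35
halt.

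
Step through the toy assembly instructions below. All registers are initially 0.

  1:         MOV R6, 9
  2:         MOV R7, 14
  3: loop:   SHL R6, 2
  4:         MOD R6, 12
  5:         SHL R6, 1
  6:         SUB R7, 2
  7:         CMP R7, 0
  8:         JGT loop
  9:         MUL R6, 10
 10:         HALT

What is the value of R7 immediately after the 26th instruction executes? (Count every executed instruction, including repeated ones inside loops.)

6

MOV R6, 9 → R6=9
MOV R7, 14 → R7=14
SHL R6, 2 → R6=9<<2=36
MOD R6, 12 → R6=36%12=0
SHL R6, 1 → R6=0<<1=0
SUB R7, 2 → R7=14-2=12
CMP R7, 0  (cmp 12,0)
JGT loop: taken
SHL R6, 2 → R6=0<<2=0
MOD R6, 12 → R6=0%12=0
SHL R6, 1 → R6=0<<1=0
SUB R7, 2 → R7=12-2=10
CMP R7, 0  (cmp 10,0)
JGT loop: taken
SHL R6, 2 → R6=0<<2=0
MOD R6, 12 → R6=0%12=0
SHL R6, 1 → R6=0<<1=0
SUB R7, 2 → R7=10-2=8
CMP R7, 0  (cmp 8,0)
JGT loop: taken
SHL R6, 2 → R6=0<<2=0
MOD R6, 12 → R6=0%12=0
SHL R6, 1 → R6=0<<1=0
SUB R7, 2 → R7=8-2=6
CMP R7, 0  (cmp 6,0)
JGT loop: taken
After step 26: R7 = 6.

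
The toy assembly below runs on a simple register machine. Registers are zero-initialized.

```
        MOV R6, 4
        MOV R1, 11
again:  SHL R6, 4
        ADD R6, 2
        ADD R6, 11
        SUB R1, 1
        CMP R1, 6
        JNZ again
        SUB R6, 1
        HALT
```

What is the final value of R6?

R6=4
R1=11
R6=4<<4=64
R6=64+2=66
R6=66+11=77
R1=11-1=10
CMP R1, 6  (cmp 10,6)
JNZ again: taken
R6=77<<4=1232
R6=1232+2=1234
R6=1234+11=1245
R1=10-1=9
CMP R1, 6  (cmp 9,6)
JNZ again: taken
R6=1245<<4=19920
R6=19920+2=19922
R6=19922+11=19933
R1=9-1=8
CMP R1, 6  (cmp 8,6)
JNZ again: taken
R6=19933<<4=318928
R6=318928+2=318930
R6=318930+11=318941
R1=8-1=7
CMP R1, 6  (cmp 7,6)
JNZ again: taken
R6=318941<<4=5103056
R6=5103056+2=5103058
R6=5103058+11=5103069
R1=7-1=6
CMP R1, 6  (cmp 6,6)
JNZ again: not taken
R6=5103069-1=5103068
halt.

5103068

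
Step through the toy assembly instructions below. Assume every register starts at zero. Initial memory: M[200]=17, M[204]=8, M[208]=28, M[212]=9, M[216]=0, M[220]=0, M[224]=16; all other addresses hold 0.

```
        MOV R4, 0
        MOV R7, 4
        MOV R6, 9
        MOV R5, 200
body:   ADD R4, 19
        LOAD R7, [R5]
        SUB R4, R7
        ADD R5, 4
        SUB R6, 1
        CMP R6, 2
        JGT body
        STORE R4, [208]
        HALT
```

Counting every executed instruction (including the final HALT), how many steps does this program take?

55

R4=0
R7=4
R6=9
R5=200
R4=0+19=19
R7=M[200]=17
R4=19-17=2
R5=200+4=204
R6=9-1=8
CMP R6, 2  (cmp 8,2)
JGT body: taken
R4=2+19=21
R7=M[204]=8
R4=21-8=13
R5=204+4=208
R6=8-1=7
CMP R6, 2  (cmp 7,2)
JGT body: taken
R4=13+19=32
R7=M[208]=28
R4=32-28=4
R5=208+4=212
R6=7-1=6
CMP R6, 2  (cmp 6,2)
JGT body: taken
R4=4+19=23
R7=M[212]=9
R4=23-9=14
R5=212+4=216
R6=6-1=5
CMP R6, 2  (cmp 5,2)
JGT body: taken
R4=14+19=33
R7=M[216]=0
R4=33-0=33
R5=216+4=220
R6=5-1=4
CMP R6, 2  (cmp 4,2)
JGT body: taken
R4=33+19=52
R7=M[220]=0
R4=52-0=52
R5=220+4=224
R6=4-1=3
CMP R6, 2  (cmp 3,2)
JGT body: taken
R4=52+19=71
R7=M[224]=16
R4=71-16=55
R5=224+4=228
R6=3-1=2
CMP R6, 2  (cmp 2,2)
JGT body: not taken
STORE R4, [208] → M[208]=55
halt.
Total executed instructions: 55.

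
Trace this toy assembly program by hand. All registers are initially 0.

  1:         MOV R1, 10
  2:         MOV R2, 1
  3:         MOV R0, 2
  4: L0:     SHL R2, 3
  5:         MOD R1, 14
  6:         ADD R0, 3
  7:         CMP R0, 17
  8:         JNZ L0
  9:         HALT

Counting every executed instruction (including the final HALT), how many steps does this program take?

29

R1=10
R2=1
R0=2
R2=1<<3=8
R1=10%14=10
R0=2+3=5
CMP R0, 17  (cmp 5,17)
JNZ L0: taken
R2=8<<3=64
R1=10%14=10
R0=5+3=8
CMP R0, 17  (cmp 8,17)
JNZ L0: taken
R2=64<<3=512
R1=10%14=10
R0=8+3=11
CMP R0, 17  (cmp 11,17)
JNZ L0: taken
R2=512<<3=4096
R1=10%14=10
R0=11+3=14
CMP R0, 17  (cmp 14,17)
JNZ L0: taken
R2=4096<<3=32768
R1=10%14=10
R0=14+3=17
CMP R0, 17  (cmp 17,17)
JNZ L0: not taken
halt.
Total executed instructions: 29.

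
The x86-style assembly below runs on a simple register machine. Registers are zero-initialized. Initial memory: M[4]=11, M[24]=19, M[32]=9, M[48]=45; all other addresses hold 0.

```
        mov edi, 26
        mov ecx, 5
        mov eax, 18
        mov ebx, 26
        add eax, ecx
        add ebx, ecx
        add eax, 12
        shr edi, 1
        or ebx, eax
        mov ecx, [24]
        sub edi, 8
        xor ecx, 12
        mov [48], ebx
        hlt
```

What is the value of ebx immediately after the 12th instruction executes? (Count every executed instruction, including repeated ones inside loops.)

after mov edi, 26: edi=26
after mov ecx, 5: ecx=5
after mov eax, 18: eax=18
after mov ebx, 26: ebx=26
after add eax, ecx: eax=18+5=23
after add ebx, ecx: ebx=26+5=31
after add eax, 12: eax=23+12=35
after shr edi, 1: edi=26>>1=13
after or ebx, eax: ebx=31|35=63
after mov ecx, [24]: ecx=M[24]=19
after sub edi, 8: edi=13-8=5
after xor ecx, 12: ecx=19^12=31
After step 12: ebx = 63.

63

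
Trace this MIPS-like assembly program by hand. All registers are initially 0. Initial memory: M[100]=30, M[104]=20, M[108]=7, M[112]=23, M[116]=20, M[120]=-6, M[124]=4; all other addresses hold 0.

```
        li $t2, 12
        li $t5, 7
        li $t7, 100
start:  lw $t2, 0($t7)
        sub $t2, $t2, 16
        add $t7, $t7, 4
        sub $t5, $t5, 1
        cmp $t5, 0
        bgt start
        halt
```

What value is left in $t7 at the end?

128

after li $t2, 12: $t2=12
after li $t5, 7: $t5=7
after li $t7, 100: $t7=100
after lw $t2, 0($t7): $t2=M[100]=30
after sub $t2, $t2, 16: $t2=30-16=14
after add $t7, $t7, 4: $t7=100+4=104
after sub $t5, $t5, 1: $t5=7-1=6
cmp $t5, 0  (cmp 6,0)
bgt start: taken
after lw $t2, 0($t7): $t2=M[104]=20
after sub $t2, $t2, 16: $t2=20-16=4
after add $t7, $t7, 4: $t7=104+4=108
after sub $t5, $t5, 1: $t5=6-1=5
cmp $t5, 0  (cmp 5,0)
bgt start: taken
after lw $t2, 0($t7): $t2=M[108]=7
after sub $t2, $t2, 16: $t2=7-16=-9
after add $t7, $t7, 4: $t7=108+4=112
after sub $t5, $t5, 1: $t5=5-1=4
cmp $t5, 0  (cmp 4,0)
bgt start: taken
after lw $t2, 0($t7): $t2=M[112]=23
after sub $t2, $t2, 16: $t2=23-16=7
after add $t7, $t7, 4: $t7=112+4=116
after sub $t5, $t5, 1: $t5=4-1=3
cmp $t5, 0  (cmp 3,0)
bgt start: taken
after lw $t2, 0($t7): $t2=M[116]=20
after sub $t2, $t2, 16: $t2=20-16=4
after add $t7, $t7, 4: $t7=116+4=120
after sub $t5, $t5, 1: $t5=3-1=2
cmp $t5, 0  (cmp 2,0)
bgt start: taken
after lw $t2, 0($t7): $t2=M[120]=-6
after sub $t2, $t2, 16: $t2=(-6)-16=-22
after add $t7, $t7, 4: $t7=120+4=124
after sub $t5, $t5, 1: $t5=2-1=1
cmp $t5, 0  (cmp 1,0)
bgt start: taken
after lw $t2, 0($t7): $t2=M[124]=4
after sub $t2, $t2, 16: $t2=4-16=-12
after add $t7, $t7, 4: $t7=124+4=128
after sub $t5, $t5, 1: $t5=1-1=0
cmp $t5, 0  (cmp 0,0)
bgt start: not taken
halt.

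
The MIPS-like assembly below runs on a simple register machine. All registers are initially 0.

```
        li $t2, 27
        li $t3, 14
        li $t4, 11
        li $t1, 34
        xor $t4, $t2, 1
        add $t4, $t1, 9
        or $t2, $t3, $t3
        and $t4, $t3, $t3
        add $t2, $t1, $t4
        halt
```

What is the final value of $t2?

48

after li $t2, 27: $t2=27
after li $t3, 14: $t3=14
after li $t4, 11: $t4=11
after li $t1, 34: $t1=34
after xor $t4, $t2, 1: $t4=27^1=26
after add $t4, $t1, 9: $t4=34+9=43
after or $t2, $t3, $t3: $t2=14|14=14
after and $t4, $t3, $t3: $t4=14&14=14
after add $t2, $t1, $t4: $t2=34+14=48
halt.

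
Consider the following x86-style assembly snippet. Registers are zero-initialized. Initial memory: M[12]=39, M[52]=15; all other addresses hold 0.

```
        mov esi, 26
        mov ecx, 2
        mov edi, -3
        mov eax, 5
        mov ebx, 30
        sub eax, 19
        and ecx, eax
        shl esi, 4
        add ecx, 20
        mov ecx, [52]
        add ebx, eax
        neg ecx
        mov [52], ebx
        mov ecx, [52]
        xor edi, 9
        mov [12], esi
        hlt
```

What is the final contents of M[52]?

after mov esi, 26: esi=26
after mov ecx, 2: ecx=2
after mov edi, -3: edi=-3
after mov eax, 5: eax=5
after mov ebx, 30: ebx=30
after sub eax, 19: eax=5-19=-14
after and ecx, eax: ecx=2&(-14)=2
after shl esi, 4: esi=26<<4=416
after add ecx, 20: ecx=2+20=22
after mov ecx, [52]: ecx=M[52]=15
after add ebx, eax: ebx=30+(-14)=16
after neg ecx: ecx=-(15)=-15
mov [52], ebx → M[52]=16
after mov ecx, [52]: ecx=M[52]=16
after xor edi, 9: edi=(-3)^9=-12
mov [12], esi → M[12]=416
halt.

16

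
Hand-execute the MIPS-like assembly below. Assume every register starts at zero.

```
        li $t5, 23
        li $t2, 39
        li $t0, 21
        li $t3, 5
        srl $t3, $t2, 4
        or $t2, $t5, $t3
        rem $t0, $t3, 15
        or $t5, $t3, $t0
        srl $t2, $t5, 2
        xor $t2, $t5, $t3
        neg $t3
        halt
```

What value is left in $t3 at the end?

-2

after li $t5, 23: $t5=23
after li $t2, 39: $t2=39
after li $t0, 21: $t0=21
after li $t3, 5: $t3=5
after srl $t3, $t2, 4: $t3=39>>4=2
after or $t2, $t5, $t3: $t2=23|2=23
after rem $t0, $t3, 15: $t0=2%15=2
after or $t5, $t3, $t0: $t5=2|2=2
after srl $t2, $t5, 2: $t2=2>>2=0
after xor $t2, $t5, $t3: $t2=2^2=0
after neg $t3: $t3=-(2)=-2
halt.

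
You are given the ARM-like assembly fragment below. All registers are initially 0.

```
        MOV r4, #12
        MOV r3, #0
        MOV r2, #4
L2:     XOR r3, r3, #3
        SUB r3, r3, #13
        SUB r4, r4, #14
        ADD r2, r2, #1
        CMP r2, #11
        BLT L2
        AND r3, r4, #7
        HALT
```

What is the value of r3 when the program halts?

r4=12
r3=0
r2=4
r3=0^3=3
r3=3-13=-10
r4=12-14=-2
r2=4+1=5
CMP r2, #11  (cmp 5,11)
BLT L2: taken
r3=(-10)^3=-11
r3=(-11)-13=-24
r4=(-2)-14=-16
r2=5+1=6
CMP r2, #11  (cmp 6,11)
BLT L2: taken
r3=(-24)^3=-21
r3=(-21)-13=-34
r4=(-16)-14=-30
r2=6+1=7
CMP r2, #11  (cmp 7,11)
BLT L2: taken
r3=(-34)^3=-35
r3=(-35)-13=-48
r4=(-30)-14=-44
r2=7+1=8
CMP r2, #11  (cmp 8,11)
BLT L2: taken
r3=(-48)^3=-45
r3=(-45)-13=-58
r4=(-44)-14=-58
r2=8+1=9
CMP r2, #11  (cmp 9,11)
BLT L2: taken
r3=(-58)^3=-59
r3=(-59)-13=-72
r4=(-58)-14=-72
r2=9+1=10
CMP r2, #11  (cmp 10,11)
BLT L2: taken
r3=(-72)^3=-69
r3=(-69)-13=-82
r4=(-72)-14=-86
r2=10+1=11
CMP r2, #11  (cmp 11,11)
BLT L2: not taken
r3=(-86)&7=2
halt.

2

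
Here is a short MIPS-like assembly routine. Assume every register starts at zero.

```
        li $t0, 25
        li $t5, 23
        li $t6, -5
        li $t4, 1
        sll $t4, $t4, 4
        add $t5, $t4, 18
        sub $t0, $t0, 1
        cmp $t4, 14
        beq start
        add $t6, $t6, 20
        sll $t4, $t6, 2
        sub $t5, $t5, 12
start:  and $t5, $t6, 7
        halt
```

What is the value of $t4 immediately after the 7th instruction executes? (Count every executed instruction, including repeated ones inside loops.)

16

li $t0, 25 → $t0=25
li $t5, 23 → $t5=23
li $t6, -5 → $t6=-5
li $t4, 1 → $t4=1
sll $t4, $t4, 4 → $t4=1<<4=16
add $t5, $t4, 18 → $t5=16+18=34
sub $t0, $t0, 1 → $t0=25-1=24
After step 7: $t4 = 16.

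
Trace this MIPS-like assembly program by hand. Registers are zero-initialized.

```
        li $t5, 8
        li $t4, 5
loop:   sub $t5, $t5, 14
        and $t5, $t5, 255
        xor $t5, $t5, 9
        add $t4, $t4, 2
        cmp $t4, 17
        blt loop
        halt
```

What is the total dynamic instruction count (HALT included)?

39

after li $t5, 8: $t5=8
after li $t4, 5: $t4=5
after sub $t5, $t5, 14: $t5=8-14=-6
after and $t5, $t5, 255: $t5=(-6)&255=250
after xor $t5, $t5, 9: $t5=250^9=243
after add $t4, $t4, 2: $t4=5+2=7
cmp $t4, 17  (cmp 7,17)
blt loop: taken
after sub $t5, $t5, 14: $t5=243-14=229
after and $t5, $t5, 255: $t5=229&255=229
after xor $t5, $t5, 9: $t5=229^9=236
after add $t4, $t4, 2: $t4=7+2=9
cmp $t4, 17  (cmp 9,17)
blt loop: taken
after sub $t5, $t5, 14: $t5=236-14=222
after and $t5, $t5, 255: $t5=222&255=222
after xor $t5, $t5, 9: $t5=222^9=215
after add $t4, $t4, 2: $t4=9+2=11
cmp $t4, 17  (cmp 11,17)
blt loop: taken
after sub $t5, $t5, 14: $t5=215-14=201
after and $t5, $t5, 255: $t5=201&255=201
after xor $t5, $t5, 9: $t5=201^9=192
after add $t4, $t4, 2: $t4=11+2=13
cmp $t4, 17  (cmp 13,17)
blt loop: taken
after sub $t5, $t5, 14: $t5=192-14=178
after and $t5, $t5, 255: $t5=178&255=178
after xor $t5, $t5, 9: $t5=178^9=187
after add $t4, $t4, 2: $t4=13+2=15
cmp $t4, 17  (cmp 15,17)
blt loop: taken
after sub $t5, $t5, 14: $t5=187-14=173
after and $t5, $t5, 255: $t5=173&255=173
after xor $t5, $t5, 9: $t5=173^9=164
after add $t4, $t4, 2: $t4=15+2=17
cmp $t4, 17  (cmp 17,17)
blt loop: not taken
halt.
Total executed instructions: 39.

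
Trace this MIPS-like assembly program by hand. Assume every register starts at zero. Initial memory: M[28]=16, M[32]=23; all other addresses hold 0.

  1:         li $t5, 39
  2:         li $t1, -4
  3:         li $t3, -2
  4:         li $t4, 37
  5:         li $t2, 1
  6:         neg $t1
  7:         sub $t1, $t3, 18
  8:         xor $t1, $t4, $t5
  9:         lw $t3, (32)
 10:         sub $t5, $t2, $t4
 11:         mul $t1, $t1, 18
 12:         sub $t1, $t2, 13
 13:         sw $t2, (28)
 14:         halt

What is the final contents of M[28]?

1

after li $t5, 39: $t5=39
after li $t1, -4: $t1=-4
after li $t3, -2: $t3=-2
after li $t4, 37: $t4=37
after li $t2, 1: $t2=1
after neg $t1: $t1=-(-4)=4
after sub $t1, $t3, 18: $t1=(-2)-18=-20
after xor $t1, $t4, $t5: $t1=37^39=2
after lw $t3, (32): $t3=M[32]=23
after sub $t5, $t2, $t4: $t5=1-37=-36
after mul $t1, $t1, 18: $t1=2*18=36
after sub $t1, $t2, 13: $t1=1-13=-12
sw $t2, (28) → M[28]=1
halt.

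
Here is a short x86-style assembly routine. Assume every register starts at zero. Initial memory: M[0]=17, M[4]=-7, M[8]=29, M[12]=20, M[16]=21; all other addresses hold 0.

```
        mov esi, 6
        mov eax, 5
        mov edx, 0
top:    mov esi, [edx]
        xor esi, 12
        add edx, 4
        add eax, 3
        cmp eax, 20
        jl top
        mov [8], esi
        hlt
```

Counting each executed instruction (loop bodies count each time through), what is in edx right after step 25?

after mov esi, 6: esi=6
after mov eax, 5: eax=5
after mov edx, 0: edx=0
after mov esi, [edx]: esi=M[0]=17
after xor esi, 12: esi=17^12=29
after add edx, 4: edx=0+4=4
after add eax, 3: eax=5+3=8
cmp eax, 20  (cmp 8,20)
jl top: taken
after mov esi, [edx]: esi=M[4]=-7
after xor esi, 12: esi=(-7)^12=-11
after add edx, 4: edx=4+4=8
after add eax, 3: eax=8+3=11
cmp eax, 20  (cmp 11,20)
jl top: taken
after mov esi, [edx]: esi=M[8]=29
after xor esi, 12: esi=29^12=17
after add edx, 4: edx=8+4=12
after add eax, 3: eax=11+3=14
cmp eax, 20  (cmp 14,20)
jl top: taken
after mov esi, [edx]: esi=M[12]=20
after xor esi, 12: esi=20^12=24
after add edx, 4: edx=12+4=16
after add eax, 3: eax=14+3=17
After step 25: edx = 16.

16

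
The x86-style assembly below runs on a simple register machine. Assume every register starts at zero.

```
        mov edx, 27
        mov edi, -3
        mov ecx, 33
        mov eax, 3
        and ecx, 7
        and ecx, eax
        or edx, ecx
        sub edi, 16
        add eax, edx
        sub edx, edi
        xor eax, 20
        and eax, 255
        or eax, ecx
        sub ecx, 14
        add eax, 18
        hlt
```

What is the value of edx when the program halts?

46

mov edx, 27 → edx=27
mov edi, -3 → edi=-3
mov ecx, 33 → ecx=33
mov eax, 3 → eax=3
and ecx, 7 → ecx=33&7=1
and ecx, eax → ecx=1&3=1
or edx, ecx → edx=27|1=27
sub edi, 16 → edi=(-3)-16=-19
add eax, edx → eax=3+27=30
sub edx, edi → edx=27-(-19)=46
xor eax, 20 → eax=30^20=10
and eax, 255 → eax=10&255=10
or eax, ecx → eax=10|1=11
sub ecx, 14 → ecx=1-14=-13
add eax, 18 → eax=11+18=29
halt.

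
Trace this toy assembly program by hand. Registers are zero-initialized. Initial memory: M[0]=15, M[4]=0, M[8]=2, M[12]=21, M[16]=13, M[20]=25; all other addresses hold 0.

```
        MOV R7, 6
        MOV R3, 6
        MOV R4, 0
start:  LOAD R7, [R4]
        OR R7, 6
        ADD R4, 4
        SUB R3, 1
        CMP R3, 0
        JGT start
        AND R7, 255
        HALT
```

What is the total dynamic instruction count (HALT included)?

R7=6
R3=6
R4=0
R7=M[0]=15
R7=15|6=15
R4=0+4=4
R3=6-1=5
CMP R3, 0  (cmp 5,0)
JGT start: taken
R7=M[4]=0
R7=0|6=6
R4=4+4=8
R3=5-1=4
CMP R3, 0  (cmp 4,0)
JGT start: taken
R7=M[8]=2
R7=2|6=6
R4=8+4=12
R3=4-1=3
CMP R3, 0  (cmp 3,0)
JGT start: taken
R7=M[12]=21
R7=21|6=23
R4=12+4=16
R3=3-1=2
CMP R3, 0  (cmp 2,0)
JGT start: taken
R7=M[16]=13
R7=13|6=15
R4=16+4=20
R3=2-1=1
CMP R3, 0  (cmp 1,0)
JGT start: taken
R7=M[20]=25
R7=25|6=31
R4=20+4=24
R3=1-1=0
CMP R3, 0  (cmp 0,0)
JGT start: not taken
R7=31&255=31
halt.
Total executed instructions: 41.

41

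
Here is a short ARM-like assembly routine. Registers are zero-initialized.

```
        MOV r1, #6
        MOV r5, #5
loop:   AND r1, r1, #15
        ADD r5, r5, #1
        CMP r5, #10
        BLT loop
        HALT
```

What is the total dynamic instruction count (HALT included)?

MOV r1, #6 → r1=6
MOV r5, #5 → r5=5
AND r1, r1, #15 → r1=6&15=6
ADD r5, r5, #1 → r5=5+1=6
CMP r5, #10  (cmp 6,10)
BLT loop: taken
AND r1, r1, #15 → r1=6&15=6
ADD r5, r5, #1 → r5=6+1=7
CMP r5, #10  (cmp 7,10)
BLT loop: taken
AND r1, r1, #15 → r1=6&15=6
ADD r5, r5, #1 → r5=7+1=8
CMP r5, #10  (cmp 8,10)
BLT loop: taken
AND r1, r1, #15 → r1=6&15=6
ADD r5, r5, #1 → r5=8+1=9
CMP r5, #10  (cmp 9,10)
BLT loop: taken
AND r1, r1, #15 → r1=6&15=6
ADD r5, r5, #1 → r5=9+1=10
CMP r5, #10  (cmp 10,10)
BLT loop: not taken
halt.
Total executed instructions: 23.

23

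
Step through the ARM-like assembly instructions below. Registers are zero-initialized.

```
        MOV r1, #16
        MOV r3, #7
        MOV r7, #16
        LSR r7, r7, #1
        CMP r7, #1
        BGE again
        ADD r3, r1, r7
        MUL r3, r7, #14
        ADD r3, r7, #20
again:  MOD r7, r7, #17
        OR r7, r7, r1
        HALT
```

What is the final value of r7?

after MOV r1, #16: r1=16
after MOV r3, #7: r3=7
after MOV r7, #16: r7=16
after LSR r7, r7, #1: r7=16>>1=8
CMP r7, #1  (cmp 8,1)
BGE again: taken
after MOD r7, r7, #17: r7=8%17=8
after OR r7, r7, r1: r7=8|16=24
halt.

24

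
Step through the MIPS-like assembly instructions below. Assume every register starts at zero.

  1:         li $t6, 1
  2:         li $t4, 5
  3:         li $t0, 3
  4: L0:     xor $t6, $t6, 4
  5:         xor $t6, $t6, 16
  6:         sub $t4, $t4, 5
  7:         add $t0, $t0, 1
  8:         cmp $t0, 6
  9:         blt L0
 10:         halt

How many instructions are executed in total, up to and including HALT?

22

after li $t6, 1: $t6=1
after li $t4, 5: $t4=5
after li $t0, 3: $t0=3
after xor $t6, $t6, 4: $t6=1^4=5
after xor $t6, $t6, 16: $t6=5^16=21
after sub $t4, $t4, 5: $t4=5-5=0
after add $t0, $t0, 1: $t0=3+1=4
cmp $t0, 6  (cmp 4,6)
blt L0: taken
after xor $t6, $t6, 4: $t6=21^4=17
after xor $t6, $t6, 16: $t6=17^16=1
after sub $t4, $t4, 5: $t4=0-5=-5
after add $t0, $t0, 1: $t0=4+1=5
cmp $t0, 6  (cmp 5,6)
blt L0: taken
after xor $t6, $t6, 4: $t6=1^4=5
after xor $t6, $t6, 16: $t6=5^16=21
after sub $t4, $t4, 5: $t4=(-5)-5=-10
after add $t0, $t0, 1: $t0=5+1=6
cmp $t0, 6  (cmp 6,6)
blt L0: not taken
halt.
Total executed instructions: 22.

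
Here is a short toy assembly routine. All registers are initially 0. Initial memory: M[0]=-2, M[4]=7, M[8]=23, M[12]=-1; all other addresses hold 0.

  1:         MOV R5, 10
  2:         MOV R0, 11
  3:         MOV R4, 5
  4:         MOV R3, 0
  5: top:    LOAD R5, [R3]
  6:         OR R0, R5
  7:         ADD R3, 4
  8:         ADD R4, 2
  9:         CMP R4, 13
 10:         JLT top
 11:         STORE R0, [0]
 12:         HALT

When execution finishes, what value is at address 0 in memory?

-1

after MOV R5, 10: R5=10
after MOV R0, 11: R0=11
after MOV R4, 5: R4=5
after MOV R3, 0: R3=0
after LOAD R5, [R3]: R5=M[0]=-2
after OR R0, R5: R0=11|(-2)=-1
after ADD R3, 4: R3=0+4=4
after ADD R4, 2: R4=5+2=7
CMP R4, 13  (cmp 7,13)
JLT top: taken
after LOAD R5, [R3]: R5=M[4]=7
after OR R0, R5: R0=(-1)|7=-1
after ADD R3, 4: R3=4+4=8
after ADD R4, 2: R4=7+2=9
CMP R4, 13  (cmp 9,13)
JLT top: taken
after LOAD R5, [R3]: R5=M[8]=23
after OR R0, R5: R0=(-1)|23=-1
after ADD R3, 4: R3=8+4=12
after ADD R4, 2: R4=9+2=11
CMP R4, 13  (cmp 11,13)
JLT top: taken
after LOAD R5, [R3]: R5=M[12]=-1
after OR R0, R5: R0=(-1)|(-1)=-1
after ADD R3, 4: R3=12+4=16
after ADD R4, 2: R4=11+2=13
CMP R4, 13  (cmp 13,13)
JLT top: not taken
STORE R0, [0] → M[0]=-1
halt.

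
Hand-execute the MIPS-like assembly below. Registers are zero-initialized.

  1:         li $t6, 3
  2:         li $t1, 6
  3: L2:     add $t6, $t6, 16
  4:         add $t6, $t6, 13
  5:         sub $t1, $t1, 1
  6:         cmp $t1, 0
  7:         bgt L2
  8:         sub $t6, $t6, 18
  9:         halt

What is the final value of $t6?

159

after li $t6, 3: $t6=3
after li $t1, 6: $t1=6
after add $t6, $t6, 16: $t6=3+16=19
after add $t6, $t6, 13: $t6=19+13=32
after sub $t1, $t1, 1: $t1=6-1=5
cmp $t1, 0  (cmp 5,0)
bgt L2: taken
after add $t6, $t6, 16: $t6=32+16=48
after add $t6, $t6, 13: $t6=48+13=61
after sub $t1, $t1, 1: $t1=5-1=4
cmp $t1, 0  (cmp 4,0)
bgt L2: taken
after add $t6, $t6, 16: $t6=61+16=77
after add $t6, $t6, 13: $t6=77+13=90
after sub $t1, $t1, 1: $t1=4-1=3
cmp $t1, 0  (cmp 3,0)
bgt L2: taken
after add $t6, $t6, 16: $t6=90+16=106
after add $t6, $t6, 13: $t6=106+13=119
after sub $t1, $t1, 1: $t1=3-1=2
cmp $t1, 0  (cmp 2,0)
bgt L2: taken
after add $t6, $t6, 16: $t6=119+16=135
after add $t6, $t6, 13: $t6=135+13=148
after sub $t1, $t1, 1: $t1=2-1=1
cmp $t1, 0  (cmp 1,0)
bgt L2: taken
after add $t6, $t6, 16: $t6=148+16=164
after add $t6, $t6, 13: $t6=164+13=177
after sub $t1, $t1, 1: $t1=1-1=0
cmp $t1, 0  (cmp 0,0)
bgt L2: not taken
after sub $t6, $t6, 18: $t6=177-18=159
halt.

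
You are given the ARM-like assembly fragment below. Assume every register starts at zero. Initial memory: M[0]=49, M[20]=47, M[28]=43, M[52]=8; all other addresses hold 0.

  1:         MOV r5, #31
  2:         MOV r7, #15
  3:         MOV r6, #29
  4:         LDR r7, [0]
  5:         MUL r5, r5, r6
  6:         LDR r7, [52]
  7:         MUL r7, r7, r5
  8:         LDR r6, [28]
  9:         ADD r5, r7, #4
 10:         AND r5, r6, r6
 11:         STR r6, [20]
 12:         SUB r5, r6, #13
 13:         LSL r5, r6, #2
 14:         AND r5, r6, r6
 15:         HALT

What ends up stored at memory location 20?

43

MOV r5, #31 → r5=31
MOV r7, #15 → r7=15
MOV r6, #29 → r6=29
LDR r7, [0] → r7=M[0]=49
MUL r5, r5, r6 → r5=31*29=899
LDR r7, [52] → r7=M[52]=8
MUL r7, r7, r5 → r7=8*899=7192
LDR r6, [28] → r6=M[28]=43
ADD r5, r7, #4 → r5=7192+4=7196
AND r5, r6, r6 → r5=43&43=43
STR r6, [20] → M[20]=43
SUB r5, r6, #13 → r5=43-13=30
LSL r5, r6, #2 → r5=43<<2=172
AND r5, r6, r6 → r5=43&43=43
halt.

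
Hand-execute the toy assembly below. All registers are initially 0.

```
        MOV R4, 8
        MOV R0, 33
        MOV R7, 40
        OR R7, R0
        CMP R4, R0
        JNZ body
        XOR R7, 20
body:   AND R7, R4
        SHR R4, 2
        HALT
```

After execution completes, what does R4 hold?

MOV R4, 8 → R4=8
MOV R0, 33 → R0=33
MOV R7, 40 → R7=40
OR R7, R0 → R7=40|33=41
CMP R4, R0  (cmp 8,33)
JNZ body: taken
AND R7, R4 → R7=41&8=8
SHR R4, 2 → R4=8>>2=2
halt.

2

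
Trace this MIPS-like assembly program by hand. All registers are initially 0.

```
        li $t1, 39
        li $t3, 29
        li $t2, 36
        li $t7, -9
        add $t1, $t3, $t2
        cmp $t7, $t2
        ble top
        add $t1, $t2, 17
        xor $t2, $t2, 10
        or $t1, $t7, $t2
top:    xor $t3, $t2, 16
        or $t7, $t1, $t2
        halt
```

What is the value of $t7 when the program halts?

li $t1, 39 → $t1=39
li $t3, 29 → $t3=29
li $t2, 36 → $t2=36
li $t7, -9 → $t7=-9
add $t1, $t3, $t2 → $t1=29+36=65
cmp $t7, $t2  (cmp -9,36)
ble top: taken
xor $t3, $t2, 16 → $t3=36^16=52
or $t7, $t1, $t2 → $t7=65|36=101
halt.

101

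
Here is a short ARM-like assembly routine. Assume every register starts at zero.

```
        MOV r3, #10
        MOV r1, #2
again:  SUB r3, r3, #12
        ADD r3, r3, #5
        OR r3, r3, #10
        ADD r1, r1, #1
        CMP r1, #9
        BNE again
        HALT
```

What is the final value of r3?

15

MOV r3, #10 → r3=10
MOV r1, #2 → r1=2
SUB r3, r3, #12 → r3=10-12=-2
ADD r3, r3, #5 → r3=(-2)+5=3
OR r3, r3, #10 → r3=3|10=11
ADD r1, r1, #1 → r1=2+1=3
CMP r1, #9  (cmp 3,9)
BNE again: taken
SUB r3, r3, #12 → r3=11-12=-1
ADD r3, r3, #5 → r3=(-1)+5=4
OR r3, r3, #10 → r3=4|10=14
ADD r1, r1, #1 → r1=3+1=4
CMP r1, #9  (cmp 4,9)
BNE again: taken
SUB r3, r3, #12 → r3=14-12=2
ADD r3, r3, #5 → r3=2+5=7
OR r3, r3, #10 → r3=7|10=15
ADD r1, r1, #1 → r1=4+1=5
CMP r1, #9  (cmp 5,9)
BNE again: taken
SUB r3, r3, #12 → r3=15-12=3
ADD r3, r3, #5 → r3=3+5=8
OR r3, r3, #10 → r3=8|10=10
ADD r1, r1, #1 → r1=5+1=6
CMP r1, #9  (cmp 6,9)
BNE again: taken
SUB r3, r3, #12 → r3=10-12=-2
ADD r3, r3, #5 → r3=(-2)+5=3
OR r3, r3, #10 → r3=3|10=11
ADD r1, r1, #1 → r1=6+1=7
CMP r1, #9  (cmp 7,9)
BNE again: taken
SUB r3, r3, #12 → r3=11-12=-1
ADD r3, r3, #5 → r3=(-1)+5=4
OR r3, r3, #10 → r3=4|10=14
ADD r1, r1, #1 → r1=7+1=8
CMP r1, #9  (cmp 8,9)
BNE again: taken
SUB r3, r3, #12 → r3=14-12=2
ADD r3, r3, #5 → r3=2+5=7
OR r3, r3, #10 → r3=7|10=15
ADD r1, r1, #1 → r1=8+1=9
CMP r1, #9  (cmp 9,9)
BNE again: not taken
halt.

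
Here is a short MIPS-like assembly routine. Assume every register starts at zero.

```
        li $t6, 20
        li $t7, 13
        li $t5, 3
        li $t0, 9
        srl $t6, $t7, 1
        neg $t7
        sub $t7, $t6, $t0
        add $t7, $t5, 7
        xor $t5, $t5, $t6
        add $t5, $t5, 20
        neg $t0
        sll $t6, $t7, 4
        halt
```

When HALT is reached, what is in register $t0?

-9

after li $t6, 20: $t6=20
after li $t7, 13: $t7=13
after li $t5, 3: $t5=3
after li $t0, 9: $t0=9
after srl $t6, $t7, 1: $t6=13>>1=6
after neg $t7: $t7=-(13)=-13
after sub $t7, $t6, $t0: $t7=6-9=-3
after add $t7, $t5, 7: $t7=3+7=10
after xor $t5, $t5, $t6: $t5=3^6=5
after add $t5, $t5, 20: $t5=5+20=25
after neg $t0: $t0=-(9)=-9
after sll $t6, $t7, 4: $t6=10<<4=160
halt.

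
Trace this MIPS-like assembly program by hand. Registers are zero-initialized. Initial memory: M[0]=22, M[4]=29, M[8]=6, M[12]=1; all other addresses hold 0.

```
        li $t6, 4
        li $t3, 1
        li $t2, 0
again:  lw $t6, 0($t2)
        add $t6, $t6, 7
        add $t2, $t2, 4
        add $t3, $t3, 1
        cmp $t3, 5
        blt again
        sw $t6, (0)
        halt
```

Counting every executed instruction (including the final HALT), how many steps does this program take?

29

li $t6, 4 → $t6=4
li $t3, 1 → $t3=1
li $t2, 0 → $t2=0
lw $t6, 0($t2) → $t6=M[0]=22
add $t6, $t6, 7 → $t6=22+7=29
add $t2, $t2, 4 → $t2=0+4=4
add $t3, $t3, 1 → $t3=1+1=2
cmp $t3, 5  (cmp 2,5)
blt again: taken
lw $t6, 0($t2) → $t6=M[4]=29
add $t6, $t6, 7 → $t6=29+7=36
add $t2, $t2, 4 → $t2=4+4=8
add $t3, $t3, 1 → $t3=2+1=3
cmp $t3, 5  (cmp 3,5)
blt again: taken
lw $t6, 0($t2) → $t6=M[8]=6
add $t6, $t6, 7 → $t6=6+7=13
add $t2, $t2, 4 → $t2=8+4=12
add $t3, $t3, 1 → $t3=3+1=4
cmp $t3, 5  (cmp 4,5)
blt again: taken
lw $t6, 0($t2) → $t6=M[12]=1
add $t6, $t6, 7 → $t6=1+7=8
add $t2, $t2, 4 → $t2=12+4=16
add $t3, $t3, 1 → $t3=4+1=5
cmp $t3, 5  (cmp 5,5)
blt again: not taken
sw $t6, (0) → M[0]=8
halt.
Total executed instructions: 29.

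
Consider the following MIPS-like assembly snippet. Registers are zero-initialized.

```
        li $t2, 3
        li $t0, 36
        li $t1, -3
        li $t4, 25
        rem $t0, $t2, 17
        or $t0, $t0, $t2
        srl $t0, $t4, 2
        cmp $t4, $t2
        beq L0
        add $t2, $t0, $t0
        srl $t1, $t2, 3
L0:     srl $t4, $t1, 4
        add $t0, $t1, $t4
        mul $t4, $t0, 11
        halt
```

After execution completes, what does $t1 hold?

1

after li $t2, 3: $t2=3
after li $t0, 36: $t0=36
after li $t1, -3: $t1=-3
after li $t4, 25: $t4=25
after rem $t0, $t2, 17: $t0=3%17=3
after or $t0, $t0, $t2: $t0=3|3=3
after srl $t0, $t4, 2: $t0=25>>2=6
cmp $t4, $t2  (cmp 25,3)
beq L0: not taken
after add $t2, $t0, $t0: $t2=6+6=12
after srl $t1, $t2, 3: $t1=12>>3=1
after srl $t4, $t1, 4: $t4=1>>4=0
after add $t0, $t1, $t4: $t0=1+0=1
after mul $t4, $t0, 11: $t4=1*11=11
halt.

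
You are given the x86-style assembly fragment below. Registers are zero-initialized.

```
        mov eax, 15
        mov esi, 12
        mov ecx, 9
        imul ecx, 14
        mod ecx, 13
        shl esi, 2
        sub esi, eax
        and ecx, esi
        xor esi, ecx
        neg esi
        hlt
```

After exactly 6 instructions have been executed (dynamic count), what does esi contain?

48

mov eax, 15 → eax=15
mov esi, 12 → esi=12
mov ecx, 9 → ecx=9
imul ecx, 14 → ecx=9*14=126
mod ecx, 13 → ecx=126%13=9
shl esi, 2 → esi=12<<2=48
After step 6: esi = 48.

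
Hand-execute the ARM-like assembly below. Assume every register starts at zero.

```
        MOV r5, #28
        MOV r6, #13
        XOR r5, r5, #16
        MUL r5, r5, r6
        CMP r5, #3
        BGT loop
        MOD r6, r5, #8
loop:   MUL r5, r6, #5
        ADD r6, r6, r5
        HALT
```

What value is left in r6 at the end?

78

MOV r5, #28 → r5=28
MOV r6, #13 → r6=13
XOR r5, r5, #16 → r5=28^16=12
MUL r5, r5, r6 → r5=12*13=156
CMP r5, #3  (cmp 156,3)
BGT loop: taken
MUL r5, r6, #5 → r5=13*5=65
ADD r6, r6, r5 → r6=13+65=78
halt.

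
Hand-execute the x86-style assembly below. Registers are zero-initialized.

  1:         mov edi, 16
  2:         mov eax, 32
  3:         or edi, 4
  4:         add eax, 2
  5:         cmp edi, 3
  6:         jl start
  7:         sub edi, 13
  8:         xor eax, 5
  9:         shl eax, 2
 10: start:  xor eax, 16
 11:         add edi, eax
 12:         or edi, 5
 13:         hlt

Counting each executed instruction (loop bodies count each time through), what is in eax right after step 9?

156

after mov edi, 16: edi=16
after mov eax, 32: eax=32
after or edi, 4: edi=16|4=20
after add eax, 2: eax=32+2=34
cmp edi, 3  (cmp 20,3)
jl start: not taken
after sub edi, 13: edi=20-13=7
after xor eax, 5: eax=34^5=39
after shl eax, 2: eax=39<<2=156
After step 9: eax = 156.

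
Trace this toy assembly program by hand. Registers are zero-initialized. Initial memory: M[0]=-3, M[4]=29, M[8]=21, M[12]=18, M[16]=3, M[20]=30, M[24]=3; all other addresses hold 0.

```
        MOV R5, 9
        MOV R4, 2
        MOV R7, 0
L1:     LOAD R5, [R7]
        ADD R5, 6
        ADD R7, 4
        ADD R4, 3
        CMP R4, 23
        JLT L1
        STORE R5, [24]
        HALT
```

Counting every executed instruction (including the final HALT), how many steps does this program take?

after MOV R5, 9: R5=9
after MOV R4, 2: R4=2
after MOV R7, 0: R7=0
after LOAD R5, [R7]: R5=M[0]=-3
after ADD R5, 6: R5=(-3)+6=3
after ADD R7, 4: R7=0+4=4
after ADD R4, 3: R4=2+3=5
CMP R4, 23  (cmp 5,23)
JLT L1: taken
after LOAD R5, [R7]: R5=M[4]=29
after ADD R5, 6: R5=29+6=35
after ADD R7, 4: R7=4+4=8
after ADD R4, 3: R4=5+3=8
CMP R4, 23  (cmp 8,23)
JLT L1: taken
after LOAD R5, [R7]: R5=M[8]=21
after ADD R5, 6: R5=21+6=27
after ADD R7, 4: R7=8+4=12
after ADD R4, 3: R4=8+3=11
CMP R4, 23  (cmp 11,23)
JLT L1: taken
after LOAD R5, [R7]: R5=M[12]=18
after ADD R5, 6: R5=18+6=24
after ADD R7, 4: R7=12+4=16
after ADD R4, 3: R4=11+3=14
CMP R4, 23  (cmp 14,23)
JLT L1: taken
after LOAD R5, [R7]: R5=M[16]=3
after ADD R5, 6: R5=3+6=9
after ADD R7, 4: R7=16+4=20
after ADD R4, 3: R4=14+3=17
CMP R4, 23  (cmp 17,23)
JLT L1: taken
after LOAD R5, [R7]: R5=M[20]=30
after ADD R5, 6: R5=30+6=36
after ADD R7, 4: R7=20+4=24
after ADD R4, 3: R4=17+3=20
CMP R4, 23  (cmp 20,23)
JLT L1: taken
after LOAD R5, [R7]: R5=M[24]=3
after ADD R5, 6: R5=3+6=9
after ADD R7, 4: R7=24+4=28
after ADD R4, 3: R4=20+3=23
CMP R4, 23  (cmp 23,23)
JLT L1: not taken
STORE R5, [24] → M[24]=9
halt.
Total executed instructions: 47.

47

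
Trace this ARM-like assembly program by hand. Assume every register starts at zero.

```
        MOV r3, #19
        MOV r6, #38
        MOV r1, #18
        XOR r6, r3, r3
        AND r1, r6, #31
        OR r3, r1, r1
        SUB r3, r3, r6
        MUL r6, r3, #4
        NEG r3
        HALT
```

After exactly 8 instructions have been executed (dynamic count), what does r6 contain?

MOV r3, #19 → r3=19
MOV r6, #38 → r6=38
MOV r1, #18 → r1=18
XOR r6, r3, r3 → r6=19^19=0
AND r1, r6, #31 → r1=0&31=0
OR r3, r1, r1 → r3=0|0=0
SUB r3, r3, r6 → r3=0-0=0
MUL r6, r3, #4 → r6=0*4=0
After step 8: r6 = 0.

0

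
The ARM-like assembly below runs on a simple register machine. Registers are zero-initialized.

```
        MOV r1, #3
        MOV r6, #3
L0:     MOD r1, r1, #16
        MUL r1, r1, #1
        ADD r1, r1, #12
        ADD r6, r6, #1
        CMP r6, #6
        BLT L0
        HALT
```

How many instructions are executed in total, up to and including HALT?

r1=3
r6=3
r1=3%16=3
r1=3*1=3
r1=3+12=15
r6=3+1=4
CMP r6, #6  (cmp 4,6)
BLT L0: taken
r1=15%16=15
r1=15*1=15
r1=15+12=27
r6=4+1=5
CMP r6, #6  (cmp 5,6)
BLT L0: taken
r1=27%16=11
r1=11*1=11
r1=11+12=23
r6=5+1=6
CMP r6, #6  (cmp 6,6)
BLT L0: not taken
halt.
Total executed instructions: 21.

21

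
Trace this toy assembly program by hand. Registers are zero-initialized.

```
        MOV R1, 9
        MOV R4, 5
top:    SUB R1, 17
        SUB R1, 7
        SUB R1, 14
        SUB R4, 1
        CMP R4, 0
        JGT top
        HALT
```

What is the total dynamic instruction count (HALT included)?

33

MOV R1, 9 → R1=9
MOV R4, 5 → R4=5
SUB R1, 17 → R1=9-17=-8
SUB R1, 7 → R1=(-8)-7=-15
SUB R1, 14 → R1=(-15)-14=-29
SUB R4, 1 → R4=5-1=4
CMP R4, 0  (cmp 4,0)
JGT top: taken
SUB R1, 17 → R1=(-29)-17=-46
SUB R1, 7 → R1=(-46)-7=-53
SUB R1, 14 → R1=(-53)-14=-67
SUB R4, 1 → R4=4-1=3
CMP R4, 0  (cmp 3,0)
JGT top: taken
SUB R1, 17 → R1=(-67)-17=-84
SUB R1, 7 → R1=(-84)-7=-91
SUB R1, 14 → R1=(-91)-14=-105
SUB R4, 1 → R4=3-1=2
CMP R4, 0  (cmp 2,0)
JGT top: taken
SUB R1, 17 → R1=(-105)-17=-122
SUB R1, 7 → R1=(-122)-7=-129
SUB R1, 14 → R1=(-129)-14=-143
SUB R4, 1 → R4=2-1=1
CMP R4, 0  (cmp 1,0)
JGT top: taken
SUB R1, 17 → R1=(-143)-17=-160
SUB R1, 7 → R1=(-160)-7=-167
SUB R1, 14 → R1=(-167)-14=-181
SUB R4, 1 → R4=1-1=0
CMP R4, 0  (cmp 0,0)
JGT top: not taken
halt.
Total executed instructions: 33.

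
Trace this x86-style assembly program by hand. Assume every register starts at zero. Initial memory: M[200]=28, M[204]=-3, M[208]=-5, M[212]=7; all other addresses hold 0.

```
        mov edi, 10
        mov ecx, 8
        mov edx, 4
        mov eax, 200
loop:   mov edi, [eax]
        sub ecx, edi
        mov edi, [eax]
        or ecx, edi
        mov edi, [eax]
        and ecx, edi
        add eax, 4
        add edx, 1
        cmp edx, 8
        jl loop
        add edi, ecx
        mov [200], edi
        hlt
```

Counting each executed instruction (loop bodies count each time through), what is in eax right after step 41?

after mov edi, 10: edi=10
after mov ecx, 8: ecx=8
after mov edx, 4: edx=4
after mov eax, 200: eax=200
after mov edi, [eax]: edi=M[200]=28
after sub ecx, edi: ecx=8-28=-20
after mov edi, [eax]: edi=M[200]=28
after or ecx, edi: ecx=(-20)|28=-4
after mov edi, [eax]: edi=M[200]=28
after and ecx, edi: ecx=(-4)&28=28
after add eax, 4: eax=200+4=204
after add edx, 1: edx=4+1=5
cmp edx, 8  (cmp 5,8)
jl loop: taken
after mov edi, [eax]: edi=M[204]=-3
after sub ecx, edi: ecx=28-(-3)=31
after mov edi, [eax]: edi=M[204]=-3
after or ecx, edi: ecx=31|(-3)=-1
after mov edi, [eax]: edi=M[204]=-3
after and ecx, edi: ecx=(-1)&(-3)=-3
after add eax, 4: eax=204+4=208
after add edx, 1: edx=5+1=6
cmp edx, 8  (cmp 6,8)
jl loop: taken
after mov edi, [eax]: edi=M[208]=-5
after sub ecx, edi: ecx=(-3)-(-5)=2
after mov edi, [eax]: edi=M[208]=-5
after or ecx, edi: ecx=2|(-5)=-5
after mov edi, [eax]: edi=M[208]=-5
after and ecx, edi: ecx=(-5)&(-5)=-5
after add eax, 4: eax=208+4=212
after add edx, 1: edx=6+1=7
cmp edx, 8  (cmp 7,8)
jl loop: taken
after mov edi, [eax]: edi=M[212]=7
after sub ecx, edi: ecx=(-5)-7=-12
after mov edi, [eax]: edi=M[212]=7
after or ecx, edi: ecx=(-12)|7=-9
after mov edi, [eax]: edi=M[212]=7
after and ecx, edi: ecx=(-9)&7=7
after add eax, 4: eax=212+4=216
After step 41: eax = 216.

216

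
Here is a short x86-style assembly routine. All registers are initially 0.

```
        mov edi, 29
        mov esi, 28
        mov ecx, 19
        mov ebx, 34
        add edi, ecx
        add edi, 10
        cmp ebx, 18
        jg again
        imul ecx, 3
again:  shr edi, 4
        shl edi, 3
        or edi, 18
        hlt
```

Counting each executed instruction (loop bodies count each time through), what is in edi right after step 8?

58

edi=29
esi=28
ecx=19
ebx=34
edi=29+19=48
edi=48+10=58
cmp ebx, 18  (cmp 34,18)
jg again: taken
After step 8: edi = 58.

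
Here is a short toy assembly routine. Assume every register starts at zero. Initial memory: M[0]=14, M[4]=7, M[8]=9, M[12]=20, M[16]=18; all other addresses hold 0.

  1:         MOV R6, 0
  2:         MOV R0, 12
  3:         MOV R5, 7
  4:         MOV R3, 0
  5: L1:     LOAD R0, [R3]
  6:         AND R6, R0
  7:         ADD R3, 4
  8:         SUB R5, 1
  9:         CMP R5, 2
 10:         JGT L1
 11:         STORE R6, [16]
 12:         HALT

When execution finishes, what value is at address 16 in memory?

MOV R6, 0 → R6=0
MOV R0, 12 → R0=12
MOV R5, 7 → R5=7
MOV R3, 0 → R3=0
LOAD R0, [R3] → R0=M[0]=14
AND R6, R0 → R6=0&14=0
ADD R3, 4 → R3=0+4=4
SUB R5, 1 → R5=7-1=6
CMP R5, 2  (cmp 6,2)
JGT L1: taken
LOAD R0, [R3] → R0=M[4]=7
AND R6, R0 → R6=0&7=0
ADD R3, 4 → R3=4+4=8
SUB R5, 1 → R5=6-1=5
CMP R5, 2  (cmp 5,2)
JGT L1: taken
LOAD R0, [R3] → R0=M[8]=9
AND R6, R0 → R6=0&9=0
ADD R3, 4 → R3=8+4=12
SUB R5, 1 → R5=5-1=4
CMP R5, 2  (cmp 4,2)
JGT L1: taken
LOAD R0, [R3] → R0=M[12]=20
AND R6, R0 → R6=0&20=0
ADD R3, 4 → R3=12+4=16
SUB R5, 1 → R5=4-1=3
CMP R5, 2  (cmp 3,2)
JGT L1: taken
LOAD R0, [R3] → R0=M[16]=18
AND R6, R0 → R6=0&18=0
ADD R3, 4 → R3=16+4=20
SUB R5, 1 → R5=3-1=2
CMP R5, 2  (cmp 2,2)
JGT L1: not taken
STORE R6, [16] → M[16]=0
halt.

0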